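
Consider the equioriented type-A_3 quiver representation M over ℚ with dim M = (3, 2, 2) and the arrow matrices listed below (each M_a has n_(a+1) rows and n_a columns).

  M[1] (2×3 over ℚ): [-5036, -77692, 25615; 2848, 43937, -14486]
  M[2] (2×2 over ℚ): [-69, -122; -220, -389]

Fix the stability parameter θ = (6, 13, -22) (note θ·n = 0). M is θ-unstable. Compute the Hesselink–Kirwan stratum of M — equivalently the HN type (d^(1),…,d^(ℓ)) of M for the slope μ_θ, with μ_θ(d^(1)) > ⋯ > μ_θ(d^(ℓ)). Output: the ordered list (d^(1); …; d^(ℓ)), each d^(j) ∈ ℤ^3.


Via rank(M_{q-1}∘⋯∘M_p): M ≅ I[1,1], I[1,3]^2.
μ_θ-semistable layers: μ^(1)=6; μ^(2)=-1

((1, 0, 0); (2, 2, 2))


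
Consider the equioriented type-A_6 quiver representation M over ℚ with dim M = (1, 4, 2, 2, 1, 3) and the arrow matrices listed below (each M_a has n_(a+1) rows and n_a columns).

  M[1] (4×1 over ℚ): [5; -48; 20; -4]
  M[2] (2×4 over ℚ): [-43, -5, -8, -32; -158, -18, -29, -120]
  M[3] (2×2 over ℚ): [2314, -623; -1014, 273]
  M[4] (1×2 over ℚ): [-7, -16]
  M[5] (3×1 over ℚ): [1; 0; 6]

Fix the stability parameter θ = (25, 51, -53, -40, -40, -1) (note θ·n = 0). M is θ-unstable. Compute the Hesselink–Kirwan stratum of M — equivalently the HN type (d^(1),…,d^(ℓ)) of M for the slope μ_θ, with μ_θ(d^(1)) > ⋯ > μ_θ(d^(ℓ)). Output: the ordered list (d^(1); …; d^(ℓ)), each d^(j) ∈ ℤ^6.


Barcode: M ≅ I[1,3], I[2,2]^2, I[2,6], I[4,4], I[6,6]^2. HN layers by μ_θ (5 steps, strictly decreasing):
  μ^(1)=51; μ^(2)=23/3; μ^(3)=-1; μ^(4)=-41/2; μ^(5)=-40

((0, 2, 0, 0, 0, 0); (1, 1, 1, 0, 0, 0); (0, 0, 0, 0, 0, 3); (0, 1, 1, 1, 1, 0); (0, 0, 0, 1, 0, 0))


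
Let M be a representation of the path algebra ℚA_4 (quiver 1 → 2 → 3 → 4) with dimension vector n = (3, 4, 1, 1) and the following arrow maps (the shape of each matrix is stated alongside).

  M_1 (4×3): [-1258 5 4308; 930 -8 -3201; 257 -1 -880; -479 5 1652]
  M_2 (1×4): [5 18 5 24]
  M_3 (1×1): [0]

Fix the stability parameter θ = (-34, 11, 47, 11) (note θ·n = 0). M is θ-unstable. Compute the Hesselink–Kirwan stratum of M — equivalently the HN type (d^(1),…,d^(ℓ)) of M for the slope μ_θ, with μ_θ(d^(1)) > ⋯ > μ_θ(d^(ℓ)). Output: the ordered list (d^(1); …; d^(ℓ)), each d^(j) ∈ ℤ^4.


Via rank(M_{q-1}∘⋯∘M_p): M ≅ I[1,2]^2, I[1,3], I[2,2], I[4,4].
μ_θ-semistable layers: μ^(1)=47; μ^(2)=11; μ^(3)=-34

((0, 0, 1, 0); (0, 4, 0, 1); (3, 0, 0, 0))


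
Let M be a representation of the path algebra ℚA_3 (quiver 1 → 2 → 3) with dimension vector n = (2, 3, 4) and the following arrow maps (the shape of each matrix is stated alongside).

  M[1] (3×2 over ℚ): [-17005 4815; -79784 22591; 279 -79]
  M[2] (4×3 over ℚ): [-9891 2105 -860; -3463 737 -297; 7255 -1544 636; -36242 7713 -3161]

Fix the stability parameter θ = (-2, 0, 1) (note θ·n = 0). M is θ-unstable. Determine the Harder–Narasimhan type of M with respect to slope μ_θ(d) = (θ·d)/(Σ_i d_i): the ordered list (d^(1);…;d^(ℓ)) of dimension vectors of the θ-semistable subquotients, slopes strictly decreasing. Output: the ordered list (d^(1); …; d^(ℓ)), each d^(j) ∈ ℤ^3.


Via rank(M_{q-1}∘⋯∘M_p): M ≅ I[1,3]^2, I[2,3], I[3,3].
μ_θ-semistable layers: μ^(1)=1; μ^(2)=0; μ^(3)=-2

((0, 0, 4); (0, 3, 0); (2, 0, 0))


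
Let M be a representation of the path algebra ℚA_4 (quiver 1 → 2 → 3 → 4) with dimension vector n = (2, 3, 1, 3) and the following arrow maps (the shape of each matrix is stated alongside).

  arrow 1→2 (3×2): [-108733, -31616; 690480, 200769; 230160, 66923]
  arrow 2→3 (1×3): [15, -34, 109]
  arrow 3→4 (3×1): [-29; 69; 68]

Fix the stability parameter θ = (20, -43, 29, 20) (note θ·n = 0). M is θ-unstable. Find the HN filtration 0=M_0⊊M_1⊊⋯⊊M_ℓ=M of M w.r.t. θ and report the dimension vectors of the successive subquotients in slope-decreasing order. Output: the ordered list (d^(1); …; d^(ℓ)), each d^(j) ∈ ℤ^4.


Via rank(M_{q-1}∘⋯∘M_p): M ≅ I[1,2], I[1,4], I[2,2], I[4,4]^2.
μ_θ-semistable layers: μ^(1)=49/2; μ^(2)=20; μ^(3)=-23/2; μ^(4)=-43

((0, 0, 1, 1); (0, 0, 0, 2); (2, 2, 0, 0); (0, 1, 0, 0))


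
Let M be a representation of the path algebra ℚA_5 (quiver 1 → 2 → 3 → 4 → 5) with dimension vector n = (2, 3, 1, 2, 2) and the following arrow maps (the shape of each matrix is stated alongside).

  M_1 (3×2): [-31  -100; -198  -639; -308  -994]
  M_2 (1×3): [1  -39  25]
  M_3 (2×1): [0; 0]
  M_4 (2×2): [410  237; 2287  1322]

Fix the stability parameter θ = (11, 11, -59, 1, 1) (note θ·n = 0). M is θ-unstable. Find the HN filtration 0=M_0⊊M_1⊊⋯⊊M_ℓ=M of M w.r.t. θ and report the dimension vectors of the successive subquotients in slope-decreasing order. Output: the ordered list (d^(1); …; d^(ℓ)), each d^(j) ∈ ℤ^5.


Via rank(M_{q-1}∘⋯∘M_p): M ≅ I[1,2], I[1,3], I[2,2], I[4,5]^2.
μ_θ-semistable layers: μ^(1)=11; μ^(2)=1; μ^(3)=-37/3

((1, 2, 0, 0, 0); (0, 0, 0, 2, 2); (1, 1, 1, 0, 0))


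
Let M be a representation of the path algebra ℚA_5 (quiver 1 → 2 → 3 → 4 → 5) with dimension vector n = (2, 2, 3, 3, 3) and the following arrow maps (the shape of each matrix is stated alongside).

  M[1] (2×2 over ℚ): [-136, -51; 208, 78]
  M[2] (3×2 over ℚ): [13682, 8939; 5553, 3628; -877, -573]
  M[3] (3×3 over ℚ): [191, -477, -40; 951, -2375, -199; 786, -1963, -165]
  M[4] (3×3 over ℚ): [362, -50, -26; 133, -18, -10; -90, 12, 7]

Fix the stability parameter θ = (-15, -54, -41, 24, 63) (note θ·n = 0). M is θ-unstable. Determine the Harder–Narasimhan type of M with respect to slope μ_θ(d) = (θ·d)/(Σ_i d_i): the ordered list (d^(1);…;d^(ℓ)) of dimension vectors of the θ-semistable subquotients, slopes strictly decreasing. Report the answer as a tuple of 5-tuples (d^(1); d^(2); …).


Via rank(M_{q-1}∘⋯∘M_p): M ≅ I[1,1], I[1,5], I[2,5], I[3,5].
μ_θ-semistable layers: μ^(1)=63; μ^(2)=24; μ^(3)=-15; μ^(4)=-110/3; μ^(5)=-41; μ^(6)=-54

((0, 0, 0, 0, 3); (0, 0, 0, 3, 0); (1, 0, 0, 0, 0); (1, 1, 1, 0, 0); (0, 0, 2, 0, 0); (0, 1, 0, 0, 0))


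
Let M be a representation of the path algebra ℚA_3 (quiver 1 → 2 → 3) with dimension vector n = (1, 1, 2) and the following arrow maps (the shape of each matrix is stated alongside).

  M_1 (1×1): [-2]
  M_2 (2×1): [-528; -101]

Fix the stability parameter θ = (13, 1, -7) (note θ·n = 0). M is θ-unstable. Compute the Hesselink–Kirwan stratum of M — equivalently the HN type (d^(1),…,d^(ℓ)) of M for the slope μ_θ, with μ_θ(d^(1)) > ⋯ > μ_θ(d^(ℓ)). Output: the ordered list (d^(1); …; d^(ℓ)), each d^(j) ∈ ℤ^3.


Barcode: M ≅ I[1,3], I[3,3]. HN layers by μ_θ (2 steps, strictly decreasing):
  μ^(1)=7/3; μ^(2)=-7

((1, 1, 1); (0, 0, 1))


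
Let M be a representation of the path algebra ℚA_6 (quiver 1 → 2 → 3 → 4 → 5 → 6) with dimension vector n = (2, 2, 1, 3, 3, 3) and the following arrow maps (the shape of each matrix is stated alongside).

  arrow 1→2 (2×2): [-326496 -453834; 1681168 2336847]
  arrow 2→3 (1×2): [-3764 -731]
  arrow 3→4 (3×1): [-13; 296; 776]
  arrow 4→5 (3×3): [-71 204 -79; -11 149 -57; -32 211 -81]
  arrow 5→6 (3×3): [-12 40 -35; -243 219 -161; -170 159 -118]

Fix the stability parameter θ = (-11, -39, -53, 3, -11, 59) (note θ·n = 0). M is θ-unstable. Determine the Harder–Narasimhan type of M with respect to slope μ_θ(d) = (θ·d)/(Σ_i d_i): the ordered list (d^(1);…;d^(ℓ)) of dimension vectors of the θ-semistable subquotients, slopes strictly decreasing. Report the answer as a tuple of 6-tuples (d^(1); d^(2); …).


Interval decomposition of M: I[1,1], I[1,6], I[2,2], I[4,6]^2.
HN type (ℓ=5): μ^(1)=59; μ^(2)=-4; μ^(3)=-11; μ^(4)=-103/3; μ^(5)=-39

((0, 0, 0, 0, 0, 3); (0, 0, 0, 3, 3, 0); (1, 0, 0, 0, 0, 0); (1, 1, 1, 0, 0, 0); (0, 1, 0, 0, 0, 0))


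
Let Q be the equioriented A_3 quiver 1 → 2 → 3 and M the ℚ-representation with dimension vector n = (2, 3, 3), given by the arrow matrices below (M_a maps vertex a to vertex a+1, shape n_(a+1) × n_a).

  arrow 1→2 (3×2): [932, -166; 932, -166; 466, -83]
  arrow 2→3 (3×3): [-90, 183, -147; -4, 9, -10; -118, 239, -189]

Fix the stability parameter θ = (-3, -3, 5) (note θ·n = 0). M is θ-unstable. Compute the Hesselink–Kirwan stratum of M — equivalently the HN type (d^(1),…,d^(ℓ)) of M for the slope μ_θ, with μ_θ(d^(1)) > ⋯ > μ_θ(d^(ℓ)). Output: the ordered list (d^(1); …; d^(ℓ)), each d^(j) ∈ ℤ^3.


Interval decomposition of M: I[1,1], I[1,3], I[2,2], I[2,3], I[3,3].
HN type (ℓ=2): μ^(1)=5; μ^(2)=-3

((0, 0, 3); (2, 3, 0))


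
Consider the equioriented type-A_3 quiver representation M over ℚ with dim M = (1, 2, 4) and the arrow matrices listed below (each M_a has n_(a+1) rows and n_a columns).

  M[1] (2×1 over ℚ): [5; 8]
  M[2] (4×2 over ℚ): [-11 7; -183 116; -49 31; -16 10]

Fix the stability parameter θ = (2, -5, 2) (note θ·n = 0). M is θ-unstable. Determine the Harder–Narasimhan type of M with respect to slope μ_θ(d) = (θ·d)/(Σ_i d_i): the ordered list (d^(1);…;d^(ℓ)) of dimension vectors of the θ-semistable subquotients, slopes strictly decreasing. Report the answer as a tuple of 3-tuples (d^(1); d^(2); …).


Interval decomposition of M: I[1,3], I[2,3], I[3,3]^2.
HN type (ℓ=3): μ^(1)=2; μ^(2)=-3/2; μ^(3)=-5

((0, 0, 4); (1, 1, 0); (0, 1, 0))


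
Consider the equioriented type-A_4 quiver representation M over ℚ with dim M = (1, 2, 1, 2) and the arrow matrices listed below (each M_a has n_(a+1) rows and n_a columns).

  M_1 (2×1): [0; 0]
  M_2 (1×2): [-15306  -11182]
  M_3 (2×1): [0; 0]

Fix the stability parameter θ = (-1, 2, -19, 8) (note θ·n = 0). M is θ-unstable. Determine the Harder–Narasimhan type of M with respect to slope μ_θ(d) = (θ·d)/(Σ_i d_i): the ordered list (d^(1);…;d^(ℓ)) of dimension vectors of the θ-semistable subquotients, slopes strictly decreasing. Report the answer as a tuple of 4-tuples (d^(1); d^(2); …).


Barcode: M ≅ I[1,1], I[2,2], I[2,3], I[4,4]^2. HN layers by μ_θ (4 steps, strictly decreasing):
  μ^(1)=8; μ^(2)=2; μ^(3)=-1; μ^(4)=-17/2

((0, 0, 0, 2); (0, 1, 0, 0); (1, 0, 0, 0); (0, 1, 1, 0))


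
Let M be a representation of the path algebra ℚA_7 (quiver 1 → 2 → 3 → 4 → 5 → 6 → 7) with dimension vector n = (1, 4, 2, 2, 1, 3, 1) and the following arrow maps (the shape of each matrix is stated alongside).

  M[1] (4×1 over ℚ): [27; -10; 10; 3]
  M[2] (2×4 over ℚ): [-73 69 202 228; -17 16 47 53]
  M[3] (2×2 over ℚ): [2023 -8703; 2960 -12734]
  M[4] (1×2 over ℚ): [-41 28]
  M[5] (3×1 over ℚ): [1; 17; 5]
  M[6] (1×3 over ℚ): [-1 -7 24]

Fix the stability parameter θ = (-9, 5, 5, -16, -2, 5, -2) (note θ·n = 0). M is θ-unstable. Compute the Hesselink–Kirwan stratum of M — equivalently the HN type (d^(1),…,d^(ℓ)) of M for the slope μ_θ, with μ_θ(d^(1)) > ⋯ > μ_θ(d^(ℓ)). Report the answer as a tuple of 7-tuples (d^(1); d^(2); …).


Interval decomposition of M: I[1,6], I[2,2]^2, I[2,4], I[6,6], I[6,7].
HN type (ℓ=4): μ^(1)=5; μ^(2)=3/2; μ^(3)=-2; μ^(4)=-9

((0, 2, 0, 0, 0, 2, 0); (0, 0, 0, 0, 0, 1, 1); (0, 2, 2, 2, 1, 0, 0); (1, 0, 0, 0, 0, 0, 0))


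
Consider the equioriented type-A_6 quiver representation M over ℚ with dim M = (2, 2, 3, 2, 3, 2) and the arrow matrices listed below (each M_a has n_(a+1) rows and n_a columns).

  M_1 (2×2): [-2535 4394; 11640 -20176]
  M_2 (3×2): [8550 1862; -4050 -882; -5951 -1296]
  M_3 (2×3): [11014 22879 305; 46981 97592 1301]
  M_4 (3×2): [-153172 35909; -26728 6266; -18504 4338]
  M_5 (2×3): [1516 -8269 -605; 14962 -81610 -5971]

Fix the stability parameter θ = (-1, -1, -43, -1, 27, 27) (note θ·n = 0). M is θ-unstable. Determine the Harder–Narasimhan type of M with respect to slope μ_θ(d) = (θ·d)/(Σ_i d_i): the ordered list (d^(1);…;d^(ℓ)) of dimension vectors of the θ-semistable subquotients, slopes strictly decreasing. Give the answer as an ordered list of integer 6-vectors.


Barcode: M ≅ I[1,1], I[1,5], I[2,3], I[3,4], I[5,6]^2. HN layers by μ_θ (5 steps, strictly decreasing):
  μ^(1)=27; μ^(2)=-1; μ^(3)=-15; μ^(4)=-22; μ^(5)=-43

((0, 0, 0, 0, 3, 2); (1, 0, 0, 2, 0, 0); (1, 1, 1, 0, 0, 0); (0, 1, 1, 0, 0, 0); (0, 0, 1, 0, 0, 0))


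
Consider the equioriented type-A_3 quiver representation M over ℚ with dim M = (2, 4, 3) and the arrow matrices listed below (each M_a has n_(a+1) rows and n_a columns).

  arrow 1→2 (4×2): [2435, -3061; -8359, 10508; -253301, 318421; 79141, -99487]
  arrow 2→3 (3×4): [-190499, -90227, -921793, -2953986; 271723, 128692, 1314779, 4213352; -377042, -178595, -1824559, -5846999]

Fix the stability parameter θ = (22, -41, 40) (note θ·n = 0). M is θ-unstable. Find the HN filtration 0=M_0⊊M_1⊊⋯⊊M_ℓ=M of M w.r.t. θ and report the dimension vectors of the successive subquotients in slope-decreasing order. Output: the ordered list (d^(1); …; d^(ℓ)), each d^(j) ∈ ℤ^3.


Via rank(M_{q-1}∘⋯∘M_p): M ≅ I[1,2], I[1,3], I[2,3]^2.
μ_θ-semistable layers: μ^(1)=40; μ^(2)=-19/2; μ^(3)=-41

((0, 0, 3); (2, 2, 0); (0, 2, 0))


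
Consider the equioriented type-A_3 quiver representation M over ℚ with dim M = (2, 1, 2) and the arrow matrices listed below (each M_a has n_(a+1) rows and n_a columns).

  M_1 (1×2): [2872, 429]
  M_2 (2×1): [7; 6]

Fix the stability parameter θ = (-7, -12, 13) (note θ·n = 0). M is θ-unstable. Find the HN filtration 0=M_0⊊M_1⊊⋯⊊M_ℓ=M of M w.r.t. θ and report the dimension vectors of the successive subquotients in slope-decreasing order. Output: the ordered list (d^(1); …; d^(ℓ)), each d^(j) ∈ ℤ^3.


Interval decomposition of M: I[1,1], I[1,3], I[3,3].
HN type (ℓ=3): μ^(1)=13; μ^(2)=-7; μ^(3)=-19/2

((0, 0, 2); (1, 0, 0); (1, 1, 0))


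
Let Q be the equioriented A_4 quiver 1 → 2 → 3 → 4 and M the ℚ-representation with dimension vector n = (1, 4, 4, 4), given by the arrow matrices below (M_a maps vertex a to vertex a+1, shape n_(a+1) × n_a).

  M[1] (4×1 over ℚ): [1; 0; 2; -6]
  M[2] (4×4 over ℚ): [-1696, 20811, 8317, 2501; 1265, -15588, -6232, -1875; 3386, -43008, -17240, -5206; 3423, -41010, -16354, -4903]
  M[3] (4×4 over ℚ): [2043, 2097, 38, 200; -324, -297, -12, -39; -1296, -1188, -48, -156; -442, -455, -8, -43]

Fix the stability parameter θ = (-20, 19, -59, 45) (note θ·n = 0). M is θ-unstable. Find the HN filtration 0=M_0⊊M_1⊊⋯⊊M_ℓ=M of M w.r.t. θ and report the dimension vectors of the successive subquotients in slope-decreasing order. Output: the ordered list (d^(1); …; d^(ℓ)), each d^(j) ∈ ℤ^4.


Barcode: M ≅ I[1,4], I[2,2]^2, I[2,3], I[3,3], I[3,4], I[4,4]^2. HN layers by μ_θ (4 steps, strictly decreasing):
  μ^(1)=45; μ^(2)=19; μ^(3)=-20; μ^(4)=-59

((0, 0, 0, 4); (0, 2, 0, 0); (1, 2, 2, 0); (0, 0, 2, 0))


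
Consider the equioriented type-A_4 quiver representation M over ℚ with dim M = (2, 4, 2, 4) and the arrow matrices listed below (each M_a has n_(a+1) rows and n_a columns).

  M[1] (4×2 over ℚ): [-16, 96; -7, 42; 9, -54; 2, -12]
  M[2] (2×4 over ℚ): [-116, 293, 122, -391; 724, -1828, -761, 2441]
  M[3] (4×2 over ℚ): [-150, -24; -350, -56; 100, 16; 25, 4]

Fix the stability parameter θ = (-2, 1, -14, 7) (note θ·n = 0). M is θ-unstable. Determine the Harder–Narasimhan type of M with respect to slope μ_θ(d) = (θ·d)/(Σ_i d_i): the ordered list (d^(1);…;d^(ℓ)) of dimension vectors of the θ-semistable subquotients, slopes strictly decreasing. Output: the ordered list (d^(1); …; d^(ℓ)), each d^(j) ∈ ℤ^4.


Via rank(M_{q-1}∘⋯∘M_p): M ≅ I[1,1], I[1,4], I[2,2]^2, I[2,3], I[4,4]^3.
μ_θ-semistable layers: μ^(1)=7; μ^(2)=1; μ^(3)=-2; μ^(4)=-5; μ^(5)=-13/2

((0, 0, 0, 4); (0, 2, 0, 0); (1, 0, 0, 0); (1, 1, 1, 0); (0, 1, 1, 0))


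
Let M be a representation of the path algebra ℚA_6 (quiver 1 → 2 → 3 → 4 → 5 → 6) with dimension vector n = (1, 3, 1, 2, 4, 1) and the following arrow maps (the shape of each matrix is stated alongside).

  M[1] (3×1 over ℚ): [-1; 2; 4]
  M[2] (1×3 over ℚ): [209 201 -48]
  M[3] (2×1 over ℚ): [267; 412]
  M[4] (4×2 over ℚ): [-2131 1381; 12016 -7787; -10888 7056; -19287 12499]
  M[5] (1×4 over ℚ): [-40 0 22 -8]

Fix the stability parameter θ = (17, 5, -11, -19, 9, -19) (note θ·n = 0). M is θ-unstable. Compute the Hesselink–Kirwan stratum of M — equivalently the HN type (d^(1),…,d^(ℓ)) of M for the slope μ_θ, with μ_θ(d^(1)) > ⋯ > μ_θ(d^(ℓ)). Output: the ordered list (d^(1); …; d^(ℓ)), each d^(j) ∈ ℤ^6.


Interval decomposition of M: I[1,5], I[2,2]^2, I[4,5], I[5,5], I[5,6].
HN type (ℓ=5): μ^(1)=9; μ^(2)=5; μ^(3)=-2; μ^(4)=-5; μ^(5)=-19

((0, 0, 0, 0, 3, 0); (0, 2, 0, 0, 0, 0); (1, 1, 1, 1, 0, 0); (0, 0, 0, 0, 1, 1); (0, 0, 0, 1, 0, 0))


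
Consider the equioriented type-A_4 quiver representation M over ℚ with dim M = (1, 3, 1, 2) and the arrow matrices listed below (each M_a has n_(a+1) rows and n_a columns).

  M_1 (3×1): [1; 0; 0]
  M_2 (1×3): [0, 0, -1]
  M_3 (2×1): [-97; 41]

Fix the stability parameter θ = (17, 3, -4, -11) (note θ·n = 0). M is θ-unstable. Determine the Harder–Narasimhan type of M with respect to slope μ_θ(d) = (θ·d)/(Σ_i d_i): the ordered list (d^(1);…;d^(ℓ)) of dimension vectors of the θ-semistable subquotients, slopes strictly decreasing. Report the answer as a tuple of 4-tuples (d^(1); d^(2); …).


Via rank(M_{q-1}∘⋯∘M_p): M ≅ I[1,2], I[2,2], I[2,4], I[4,4].
μ_θ-semistable layers: μ^(1)=10; μ^(2)=3; μ^(3)=-4; μ^(4)=-11

((1, 1, 0, 0); (0, 1, 0, 0); (0, 1, 1, 1); (0, 0, 0, 1))


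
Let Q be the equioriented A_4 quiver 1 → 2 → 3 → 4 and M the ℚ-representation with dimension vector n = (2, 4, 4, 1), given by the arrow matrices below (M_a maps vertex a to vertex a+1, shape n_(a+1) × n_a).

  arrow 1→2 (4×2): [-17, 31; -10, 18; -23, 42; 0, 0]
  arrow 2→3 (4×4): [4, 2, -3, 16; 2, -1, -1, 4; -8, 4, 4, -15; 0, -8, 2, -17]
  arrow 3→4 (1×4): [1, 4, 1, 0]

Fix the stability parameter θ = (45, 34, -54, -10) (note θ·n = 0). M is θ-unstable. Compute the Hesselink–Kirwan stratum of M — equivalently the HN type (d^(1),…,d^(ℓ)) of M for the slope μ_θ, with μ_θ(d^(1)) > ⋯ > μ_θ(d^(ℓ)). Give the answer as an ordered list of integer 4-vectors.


Barcode: M ≅ I[1,3], I[1,4], I[2,2], I[2,3], I[3,3]. HN layers by μ_θ (5 steps, strictly decreasing):
  μ^(1)=34; μ^(2)=25/3; μ^(3)=15/4; μ^(4)=-10; μ^(5)=-54

((0, 1, 0, 0); (1, 1, 1, 0); (1, 1, 1, 1); (0, 1, 1, 0); (0, 0, 1, 0))


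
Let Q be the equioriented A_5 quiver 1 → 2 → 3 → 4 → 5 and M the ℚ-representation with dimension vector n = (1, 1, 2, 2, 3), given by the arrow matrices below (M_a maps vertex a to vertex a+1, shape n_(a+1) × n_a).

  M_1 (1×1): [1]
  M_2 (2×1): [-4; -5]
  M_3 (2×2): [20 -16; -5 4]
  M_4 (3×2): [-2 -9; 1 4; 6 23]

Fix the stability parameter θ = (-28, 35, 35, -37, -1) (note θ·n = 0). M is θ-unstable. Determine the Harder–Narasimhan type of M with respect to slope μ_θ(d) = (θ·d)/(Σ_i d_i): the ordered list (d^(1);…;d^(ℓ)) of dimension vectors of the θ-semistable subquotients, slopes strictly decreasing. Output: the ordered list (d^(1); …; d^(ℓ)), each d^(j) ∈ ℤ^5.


Via rank(M_{q-1}∘⋯∘M_p): M ≅ I[1,3], I[3,5], I[4,5], I[5,5].
μ_θ-semistable layers: μ^(1)=35; μ^(2)=-1; μ^(3)=-28; μ^(4)=-37

((0, 1, 1, 0, 0); (0, 0, 1, 1, 3); (1, 0, 0, 0, 0); (0, 0, 0, 1, 0))


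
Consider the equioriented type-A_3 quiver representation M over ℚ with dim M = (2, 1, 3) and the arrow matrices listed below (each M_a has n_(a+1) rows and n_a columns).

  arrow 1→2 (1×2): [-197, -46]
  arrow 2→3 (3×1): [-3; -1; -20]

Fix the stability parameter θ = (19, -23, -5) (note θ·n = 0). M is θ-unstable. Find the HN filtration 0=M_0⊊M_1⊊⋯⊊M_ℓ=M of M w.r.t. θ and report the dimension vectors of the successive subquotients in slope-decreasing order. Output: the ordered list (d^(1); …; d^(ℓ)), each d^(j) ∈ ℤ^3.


Interval decomposition of M: I[1,1], I[1,3], I[3,3]^2.
HN type (ℓ=3): μ^(1)=19; μ^(2)=-3; μ^(3)=-5

((1, 0, 0); (1, 1, 1); (0, 0, 2))


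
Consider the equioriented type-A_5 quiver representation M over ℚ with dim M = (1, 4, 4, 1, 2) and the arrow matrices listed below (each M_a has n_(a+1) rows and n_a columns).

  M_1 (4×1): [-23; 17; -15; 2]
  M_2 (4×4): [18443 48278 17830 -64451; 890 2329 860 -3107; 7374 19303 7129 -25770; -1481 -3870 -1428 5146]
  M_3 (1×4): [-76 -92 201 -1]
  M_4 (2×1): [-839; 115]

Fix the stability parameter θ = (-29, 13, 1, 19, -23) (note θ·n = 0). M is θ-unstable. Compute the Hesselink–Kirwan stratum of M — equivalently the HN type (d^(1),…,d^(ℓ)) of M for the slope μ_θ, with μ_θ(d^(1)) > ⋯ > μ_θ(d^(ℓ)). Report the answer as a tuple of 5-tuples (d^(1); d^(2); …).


Interval decomposition of M: I[1,5], I[2,3]^3, I[5,5].
HN type (ℓ=4): μ^(1)=7; μ^(2)=5/2; μ^(3)=-23; μ^(4)=-29

((0, 3, 3, 0, 0); (0, 1, 1, 1, 1); (0, 0, 0, 0, 1); (1, 0, 0, 0, 0))


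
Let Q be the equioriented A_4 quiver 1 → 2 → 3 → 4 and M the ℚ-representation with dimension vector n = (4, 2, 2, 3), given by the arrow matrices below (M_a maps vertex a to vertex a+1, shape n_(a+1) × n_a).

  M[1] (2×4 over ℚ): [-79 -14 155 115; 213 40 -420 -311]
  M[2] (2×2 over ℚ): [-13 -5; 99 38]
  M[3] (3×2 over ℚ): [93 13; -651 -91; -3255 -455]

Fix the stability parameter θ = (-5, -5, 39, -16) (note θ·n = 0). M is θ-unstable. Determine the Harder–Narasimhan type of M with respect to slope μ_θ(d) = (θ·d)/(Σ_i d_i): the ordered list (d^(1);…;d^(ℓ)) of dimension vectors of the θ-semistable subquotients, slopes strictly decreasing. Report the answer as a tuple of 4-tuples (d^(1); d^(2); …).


Barcode: M ≅ I[1,1]^2, I[1,3], I[1,4], I[4,4]^2. HN layers by μ_θ (4 steps, strictly decreasing):
  μ^(1)=39; μ^(2)=23/2; μ^(3)=-5; μ^(4)=-16

((0, 0, 1, 0); (0, 0, 1, 1); (4, 2, 0, 0); (0, 0, 0, 2))


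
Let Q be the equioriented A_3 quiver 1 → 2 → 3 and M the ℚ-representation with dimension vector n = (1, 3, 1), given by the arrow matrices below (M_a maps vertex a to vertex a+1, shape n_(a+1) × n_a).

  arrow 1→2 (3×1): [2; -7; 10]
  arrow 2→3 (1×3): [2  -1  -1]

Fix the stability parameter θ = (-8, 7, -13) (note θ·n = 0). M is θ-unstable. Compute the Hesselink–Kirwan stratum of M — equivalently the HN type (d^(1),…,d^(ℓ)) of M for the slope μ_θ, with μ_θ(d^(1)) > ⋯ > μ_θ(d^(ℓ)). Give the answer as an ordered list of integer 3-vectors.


Via rank(M_{q-1}∘⋯∘M_p): M ≅ I[1,3], I[2,2]^2.
μ_θ-semistable layers: μ^(1)=7; μ^(2)=-3; μ^(3)=-8

((0, 2, 0); (0, 1, 1); (1, 0, 0))


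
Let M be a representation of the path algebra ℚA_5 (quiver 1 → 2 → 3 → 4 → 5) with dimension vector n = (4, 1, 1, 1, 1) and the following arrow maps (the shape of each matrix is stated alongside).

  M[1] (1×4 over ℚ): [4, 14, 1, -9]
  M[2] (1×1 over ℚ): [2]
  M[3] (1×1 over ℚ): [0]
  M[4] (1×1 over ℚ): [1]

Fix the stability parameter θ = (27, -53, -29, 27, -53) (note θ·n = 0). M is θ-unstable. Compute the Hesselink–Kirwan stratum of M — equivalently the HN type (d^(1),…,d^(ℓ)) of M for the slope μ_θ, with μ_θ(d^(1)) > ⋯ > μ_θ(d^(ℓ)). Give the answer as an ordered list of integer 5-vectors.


Barcode: M ≅ I[1,1]^3, I[1,3], I[4,5]. HN layers by μ_θ (3 steps, strictly decreasing):
  μ^(1)=27; μ^(2)=-13; μ^(3)=-55/3

((3, 0, 0, 0, 0); (0, 0, 0, 1, 1); (1, 1, 1, 0, 0))


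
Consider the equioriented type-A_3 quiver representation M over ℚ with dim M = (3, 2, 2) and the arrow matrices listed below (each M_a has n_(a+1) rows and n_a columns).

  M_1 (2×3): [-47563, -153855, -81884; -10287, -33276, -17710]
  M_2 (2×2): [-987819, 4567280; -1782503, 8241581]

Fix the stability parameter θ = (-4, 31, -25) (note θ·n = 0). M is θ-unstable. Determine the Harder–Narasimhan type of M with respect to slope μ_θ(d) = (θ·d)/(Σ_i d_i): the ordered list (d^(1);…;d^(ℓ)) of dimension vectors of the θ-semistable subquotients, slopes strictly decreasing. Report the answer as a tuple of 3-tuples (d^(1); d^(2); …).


Interval decomposition of M: I[1,1], I[1,3]^2.
HN type (ℓ=2): μ^(1)=3; μ^(2)=-4

((0, 2, 2); (3, 0, 0))


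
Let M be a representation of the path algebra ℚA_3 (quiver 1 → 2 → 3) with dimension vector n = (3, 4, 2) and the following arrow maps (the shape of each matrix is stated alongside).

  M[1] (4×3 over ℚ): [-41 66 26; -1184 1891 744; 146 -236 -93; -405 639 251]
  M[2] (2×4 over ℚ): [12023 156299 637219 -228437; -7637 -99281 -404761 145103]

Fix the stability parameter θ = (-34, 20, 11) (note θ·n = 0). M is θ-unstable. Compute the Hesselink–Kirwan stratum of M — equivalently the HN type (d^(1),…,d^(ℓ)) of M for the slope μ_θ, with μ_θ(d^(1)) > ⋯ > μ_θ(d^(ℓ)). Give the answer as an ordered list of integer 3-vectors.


Interval decomposition of M: I[1,2]^3, I[2,3], I[3,3].
HN type (ℓ=4): μ^(1)=20; μ^(2)=31/2; μ^(3)=11; μ^(4)=-34

((0, 3, 0); (0, 1, 1); (0, 0, 1); (3, 0, 0))


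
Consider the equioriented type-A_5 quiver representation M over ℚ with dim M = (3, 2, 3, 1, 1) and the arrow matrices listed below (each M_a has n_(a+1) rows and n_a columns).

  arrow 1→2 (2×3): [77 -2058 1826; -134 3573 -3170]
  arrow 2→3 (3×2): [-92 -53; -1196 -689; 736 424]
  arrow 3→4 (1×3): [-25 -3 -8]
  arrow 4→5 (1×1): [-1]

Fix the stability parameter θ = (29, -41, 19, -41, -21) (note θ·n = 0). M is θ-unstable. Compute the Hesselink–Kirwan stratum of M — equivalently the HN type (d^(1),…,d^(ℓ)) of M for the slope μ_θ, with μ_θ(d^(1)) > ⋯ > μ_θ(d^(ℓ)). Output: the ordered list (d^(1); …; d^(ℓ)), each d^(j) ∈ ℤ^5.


Barcode: M ≅ I[1,1], I[1,2], I[1,3], I[3,3], I[3,5]. HN layers by μ_θ (4 steps, strictly decreasing):
  μ^(1)=29; μ^(2)=19; μ^(3)=-6; μ^(4)=-43/3

((1, 0, 0, 0, 0); (0, 0, 2, 0, 0); (2, 2, 0, 0, 0); (0, 0, 1, 1, 1))


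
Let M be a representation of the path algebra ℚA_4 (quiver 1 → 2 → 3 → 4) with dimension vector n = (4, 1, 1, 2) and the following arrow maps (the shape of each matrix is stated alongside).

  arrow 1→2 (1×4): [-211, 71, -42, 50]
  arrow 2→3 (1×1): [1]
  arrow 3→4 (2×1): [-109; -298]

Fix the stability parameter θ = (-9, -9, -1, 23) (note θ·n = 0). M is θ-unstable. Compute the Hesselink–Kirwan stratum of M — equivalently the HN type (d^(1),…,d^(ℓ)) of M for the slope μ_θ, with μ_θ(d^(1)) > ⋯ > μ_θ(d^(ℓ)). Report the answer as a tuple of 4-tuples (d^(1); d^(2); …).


Interval decomposition of M: I[1,1]^3, I[1,4], I[4,4].
HN type (ℓ=3): μ^(1)=23; μ^(2)=-1; μ^(3)=-9

((0, 0, 0, 2); (0, 0, 1, 0); (4, 1, 0, 0))


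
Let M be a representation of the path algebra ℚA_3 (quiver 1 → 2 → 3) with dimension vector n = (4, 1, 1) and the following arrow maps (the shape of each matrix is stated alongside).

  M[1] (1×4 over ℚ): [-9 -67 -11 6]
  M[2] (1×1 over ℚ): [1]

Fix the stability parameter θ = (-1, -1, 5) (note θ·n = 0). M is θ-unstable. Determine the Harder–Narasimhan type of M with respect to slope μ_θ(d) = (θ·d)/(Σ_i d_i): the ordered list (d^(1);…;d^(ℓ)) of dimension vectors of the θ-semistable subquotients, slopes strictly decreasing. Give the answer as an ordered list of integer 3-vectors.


Interval decomposition of M: I[1,1]^3, I[1,3].
HN type (ℓ=2): μ^(1)=5; μ^(2)=-1

((0, 0, 1); (4, 1, 0))


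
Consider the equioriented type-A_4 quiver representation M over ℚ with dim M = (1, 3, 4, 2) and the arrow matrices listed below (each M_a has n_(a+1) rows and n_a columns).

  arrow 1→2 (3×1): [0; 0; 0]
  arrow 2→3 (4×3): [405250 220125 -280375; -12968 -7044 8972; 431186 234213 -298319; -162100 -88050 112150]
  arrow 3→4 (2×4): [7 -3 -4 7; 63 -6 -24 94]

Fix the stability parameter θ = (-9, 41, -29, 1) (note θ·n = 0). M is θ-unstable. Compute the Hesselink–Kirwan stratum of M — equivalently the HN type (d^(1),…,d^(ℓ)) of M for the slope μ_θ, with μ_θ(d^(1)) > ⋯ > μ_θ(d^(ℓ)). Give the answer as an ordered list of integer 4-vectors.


Interval decomposition of M: I[1,1], I[2,2]^2, I[2,4], I[3,3]^2, I[3,4].
HN type (ℓ=5): μ^(1)=41; μ^(2)=13/3; μ^(3)=1; μ^(4)=-9; μ^(5)=-29

((0, 2, 0, 0); (0, 1, 1, 1); (0, 0, 0, 1); (1, 0, 0, 0); (0, 0, 3, 0))


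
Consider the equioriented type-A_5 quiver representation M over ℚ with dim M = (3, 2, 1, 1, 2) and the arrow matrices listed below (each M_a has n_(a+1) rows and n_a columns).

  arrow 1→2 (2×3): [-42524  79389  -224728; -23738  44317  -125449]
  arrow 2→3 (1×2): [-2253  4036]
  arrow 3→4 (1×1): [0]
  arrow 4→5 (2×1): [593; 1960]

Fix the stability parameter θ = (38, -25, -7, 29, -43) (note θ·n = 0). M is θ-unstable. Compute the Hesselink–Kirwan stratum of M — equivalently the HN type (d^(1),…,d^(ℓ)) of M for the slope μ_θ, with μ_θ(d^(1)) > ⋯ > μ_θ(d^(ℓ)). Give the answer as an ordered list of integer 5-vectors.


Barcode: M ≅ I[1,1], I[1,2], I[1,3], I[4,5], I[5,5]. HN layers by μ_θ (5 steps, strictly decreasing):
  μ^(1)=38; μ^(2)=13/2; μ^(3)=2; μ^(4)=-7; μ^(5)=-43

((1, 0, 0, 0, 0); (1, 1, 0, 0, 0); (1, 1, 1, 0, 0); (0, 0, 0, 1, 1); (0, 0, 0, 0, 1))


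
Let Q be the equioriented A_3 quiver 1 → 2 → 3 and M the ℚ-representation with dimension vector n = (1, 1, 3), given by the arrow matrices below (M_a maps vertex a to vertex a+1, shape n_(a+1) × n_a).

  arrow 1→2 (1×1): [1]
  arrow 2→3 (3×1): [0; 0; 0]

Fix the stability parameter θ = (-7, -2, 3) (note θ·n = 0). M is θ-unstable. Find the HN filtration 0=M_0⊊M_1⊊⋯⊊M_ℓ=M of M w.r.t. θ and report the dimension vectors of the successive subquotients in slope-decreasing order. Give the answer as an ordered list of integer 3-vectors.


Barcode: M ≅ I[1,2], I[3,3]^3. HN layers by μ_θ (3 steps, strictly decreasing):
  μ^(1)=3; μ^(2)=-2; μ^(3)=-7

((0, 0, 3); (0, 1, 0); (1, 0, 0))


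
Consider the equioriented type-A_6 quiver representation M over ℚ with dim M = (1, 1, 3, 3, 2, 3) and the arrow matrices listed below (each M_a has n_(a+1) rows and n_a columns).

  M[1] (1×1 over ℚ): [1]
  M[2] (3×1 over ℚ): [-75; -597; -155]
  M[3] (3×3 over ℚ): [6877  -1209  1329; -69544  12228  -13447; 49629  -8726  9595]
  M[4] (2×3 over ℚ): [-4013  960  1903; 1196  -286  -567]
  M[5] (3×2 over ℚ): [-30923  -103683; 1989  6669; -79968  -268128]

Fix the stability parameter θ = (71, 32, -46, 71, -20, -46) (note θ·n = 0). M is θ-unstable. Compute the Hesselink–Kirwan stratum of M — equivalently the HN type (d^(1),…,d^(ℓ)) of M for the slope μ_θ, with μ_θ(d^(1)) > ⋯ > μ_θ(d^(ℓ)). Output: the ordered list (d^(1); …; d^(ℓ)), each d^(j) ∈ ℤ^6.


Barcode: M ≅ I[1,6], I[3,4], I[3,5], I[6,6]^2. HN layers by μ_θ (4 steps, strictly decreasing):
  μ^(1)=71; μ^(2)=51/2; μ^(3)=31/3; μ^(4)=-46

((0, 0, 0, 1, 0, 0); (0, 0, 0, 1, 1, 0); (1, 1, 1, 1, 1, 1); (0, 0, 2, 0, 0, 2))


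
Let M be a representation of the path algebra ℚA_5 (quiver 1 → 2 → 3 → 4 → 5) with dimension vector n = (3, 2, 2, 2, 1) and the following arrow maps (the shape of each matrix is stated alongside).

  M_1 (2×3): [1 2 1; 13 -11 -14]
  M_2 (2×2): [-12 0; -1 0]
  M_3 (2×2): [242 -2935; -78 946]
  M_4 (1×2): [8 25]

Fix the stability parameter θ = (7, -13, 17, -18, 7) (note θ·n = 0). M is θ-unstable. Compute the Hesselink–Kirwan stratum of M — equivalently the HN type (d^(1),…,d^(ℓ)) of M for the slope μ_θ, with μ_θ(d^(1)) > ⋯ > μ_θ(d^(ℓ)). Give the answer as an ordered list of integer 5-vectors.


Interval decomposition of M: I[1,1], I[1,2], I[1,5], I[3,4].
HN type (ℓ=3): μ^(1)=7; μ^(2)=-1/2; μ^(3)=-3

((1, 0, 0, 0, 1); (0, 0, 2, 2, 0); (2, 2, 0, 0, 0))


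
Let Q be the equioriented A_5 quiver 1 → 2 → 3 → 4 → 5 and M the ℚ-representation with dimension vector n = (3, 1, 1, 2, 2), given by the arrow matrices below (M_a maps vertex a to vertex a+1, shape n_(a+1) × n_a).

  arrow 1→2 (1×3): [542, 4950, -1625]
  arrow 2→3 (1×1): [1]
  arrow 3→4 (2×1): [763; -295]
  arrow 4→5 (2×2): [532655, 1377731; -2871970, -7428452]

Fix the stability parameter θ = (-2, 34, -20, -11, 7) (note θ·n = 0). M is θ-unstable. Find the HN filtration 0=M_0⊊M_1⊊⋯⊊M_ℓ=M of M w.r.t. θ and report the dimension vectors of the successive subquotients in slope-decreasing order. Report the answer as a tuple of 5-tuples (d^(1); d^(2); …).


Via rank(M_{q-1}∘⋯∘M_p): M ≅ I[1,1]^2, I[1,5], I[4,5].
μ_θ-semistable layers: μ^(1)=7; μ^(2)=1; μ^(3)=-2; μ^(4)=-11

((0, 0, 0, 0, 2); (0, 1, 1, 1, 0); (3, 0, 0, 0, 0); (0, 0, 0, 1, 0))


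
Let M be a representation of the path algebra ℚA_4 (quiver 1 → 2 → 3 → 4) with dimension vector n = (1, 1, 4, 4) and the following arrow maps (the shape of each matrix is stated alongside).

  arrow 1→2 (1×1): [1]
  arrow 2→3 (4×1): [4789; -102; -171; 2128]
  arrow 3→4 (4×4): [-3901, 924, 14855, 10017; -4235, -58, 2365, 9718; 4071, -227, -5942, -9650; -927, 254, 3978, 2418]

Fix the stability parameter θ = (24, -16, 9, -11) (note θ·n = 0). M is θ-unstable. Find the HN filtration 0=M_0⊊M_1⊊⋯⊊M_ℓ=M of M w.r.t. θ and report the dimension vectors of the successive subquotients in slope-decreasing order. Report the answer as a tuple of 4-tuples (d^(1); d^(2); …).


Via rank(M_{q-1}∘⋯∘M_p): M ≅ I[1,4], I[3,4]^3.
μ_θ-semistable layers: μ^(1)=3/2; μ^(2)=-1

((1, 1, 1, 1); (0, 0, 3, 3))


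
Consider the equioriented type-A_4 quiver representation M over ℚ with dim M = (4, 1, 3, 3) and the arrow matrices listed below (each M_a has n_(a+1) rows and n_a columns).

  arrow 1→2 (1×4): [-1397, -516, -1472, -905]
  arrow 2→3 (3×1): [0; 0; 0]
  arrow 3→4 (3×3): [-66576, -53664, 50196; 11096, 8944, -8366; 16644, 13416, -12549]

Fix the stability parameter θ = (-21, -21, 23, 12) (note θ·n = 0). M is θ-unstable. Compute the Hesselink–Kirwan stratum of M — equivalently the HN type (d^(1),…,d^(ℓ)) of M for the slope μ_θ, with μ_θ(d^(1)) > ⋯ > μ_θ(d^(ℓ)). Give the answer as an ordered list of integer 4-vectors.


Barcode: M ≅ I[1,1]^3, I[1,2], I[3,3]^2, I[3,4], I[4,4]^2. HN layers by μ_θ (4 steps, strictly decreasing):
  μ^(1)=23; μ^(2)=35/2; μ^(3)=12; μ^(4)=-21

((0, 0, 2, 0); (0, 0, 1, 1); (0, 0, 0, 2); (4, 1, 0, 0))


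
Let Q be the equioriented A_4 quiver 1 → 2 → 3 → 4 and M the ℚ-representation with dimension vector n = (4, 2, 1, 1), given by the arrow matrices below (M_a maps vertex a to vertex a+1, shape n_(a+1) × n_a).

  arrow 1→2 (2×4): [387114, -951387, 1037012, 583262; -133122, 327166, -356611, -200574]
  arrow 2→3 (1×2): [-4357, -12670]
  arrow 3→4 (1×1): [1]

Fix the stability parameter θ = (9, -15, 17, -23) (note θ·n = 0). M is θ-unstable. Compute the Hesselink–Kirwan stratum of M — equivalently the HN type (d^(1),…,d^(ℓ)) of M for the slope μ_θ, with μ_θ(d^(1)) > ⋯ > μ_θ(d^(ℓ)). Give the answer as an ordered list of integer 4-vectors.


Via rank(M_{q-1}∘⋯∘M_p): M ≅ I[1,1]^2, I[1,2], I[1,4].
μ_θ-semistable layers: μ^(1)=9; μ^(2)=-3

((2, 0, 0, 0); (2, 2, 1, 1))


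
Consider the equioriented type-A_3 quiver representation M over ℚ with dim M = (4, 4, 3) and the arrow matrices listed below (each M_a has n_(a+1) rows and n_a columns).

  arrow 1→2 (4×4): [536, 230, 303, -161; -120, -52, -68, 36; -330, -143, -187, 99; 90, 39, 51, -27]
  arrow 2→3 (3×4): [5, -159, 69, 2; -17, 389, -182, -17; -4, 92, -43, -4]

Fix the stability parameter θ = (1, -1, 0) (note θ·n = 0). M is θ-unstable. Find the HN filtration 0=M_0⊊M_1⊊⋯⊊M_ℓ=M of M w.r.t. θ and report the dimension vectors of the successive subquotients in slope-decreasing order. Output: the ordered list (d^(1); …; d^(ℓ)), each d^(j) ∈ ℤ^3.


Via rank(M_{q-1}∘⋯∘M_p): M ≅ I[1,1]^2, I[1,3]^2, I[2,2], I[2,3].
μ_θ-semistable layers: μ^(1)=1; μ^(2)=0; μ^(3)=-1

((2, 0, 0); (2, 2, 3); (0, 2, 0))


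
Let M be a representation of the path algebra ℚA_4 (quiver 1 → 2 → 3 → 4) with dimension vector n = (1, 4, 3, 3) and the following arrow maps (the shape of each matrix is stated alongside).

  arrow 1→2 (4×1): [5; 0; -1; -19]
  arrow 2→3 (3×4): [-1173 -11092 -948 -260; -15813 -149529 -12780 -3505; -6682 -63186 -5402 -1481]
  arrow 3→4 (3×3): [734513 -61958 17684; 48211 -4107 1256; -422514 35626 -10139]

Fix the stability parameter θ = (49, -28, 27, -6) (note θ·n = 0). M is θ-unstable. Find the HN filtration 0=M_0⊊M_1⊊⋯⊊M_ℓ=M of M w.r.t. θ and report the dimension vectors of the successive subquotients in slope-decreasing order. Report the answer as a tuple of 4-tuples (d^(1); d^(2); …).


Interval decomposition of M: I[1,4], I[2,2], I[2,4]^2.
HN type (ℓ=2): μ^(1)=21/2; μ^(2)=-28

((1, 1, 3, 3); (0, 3, 0, 0))


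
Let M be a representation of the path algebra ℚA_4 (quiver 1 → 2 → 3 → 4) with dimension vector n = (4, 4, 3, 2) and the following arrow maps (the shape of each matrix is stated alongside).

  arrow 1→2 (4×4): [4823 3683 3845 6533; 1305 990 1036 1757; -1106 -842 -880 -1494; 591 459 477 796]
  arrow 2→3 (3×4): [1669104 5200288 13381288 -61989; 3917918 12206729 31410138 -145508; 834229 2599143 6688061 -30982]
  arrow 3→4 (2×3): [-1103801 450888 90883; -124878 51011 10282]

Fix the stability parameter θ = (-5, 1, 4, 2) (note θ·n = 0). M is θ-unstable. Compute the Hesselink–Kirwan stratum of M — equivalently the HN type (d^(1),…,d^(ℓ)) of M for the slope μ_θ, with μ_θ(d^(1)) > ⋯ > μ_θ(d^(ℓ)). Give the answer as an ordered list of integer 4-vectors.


Interval decomposition of M: I[1,2], I[1,3], I[1,4]^2.
HN type (ℓ=4): μ^(1)=4; μ^(2)=3; μ^(3)=1; μ^(4)=-5

((0, 0, 1, 0); (0, 0, 2, 2); (0, 4, 0, 0); (4, 0, 0, 0))


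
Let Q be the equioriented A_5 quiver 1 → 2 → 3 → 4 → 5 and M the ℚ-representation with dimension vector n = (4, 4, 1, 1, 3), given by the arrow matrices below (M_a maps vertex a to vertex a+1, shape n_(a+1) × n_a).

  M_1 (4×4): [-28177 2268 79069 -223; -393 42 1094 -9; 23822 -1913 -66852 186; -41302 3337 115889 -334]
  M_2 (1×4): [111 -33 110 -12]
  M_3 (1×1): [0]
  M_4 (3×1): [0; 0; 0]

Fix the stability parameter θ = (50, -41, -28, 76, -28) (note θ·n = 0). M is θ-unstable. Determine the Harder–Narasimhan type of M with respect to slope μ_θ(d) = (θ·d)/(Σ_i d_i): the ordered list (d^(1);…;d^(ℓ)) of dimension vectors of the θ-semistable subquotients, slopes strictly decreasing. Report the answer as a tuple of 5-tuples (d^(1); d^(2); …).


Interval decomposition of M: I[1,2]^3, I[1,3], I[4,4], I[5,5]^3.
HN type (ℓ=4): μ^(1)=76; μ^(2)=9/2; μ^(3)=-19/3; μ^(4)=-28

((0, 0, 0, 1, 0); (3, 3, 0, 0, 0); (1, 1, 1, 0, 0); (0, 0, 0, 0, 3))


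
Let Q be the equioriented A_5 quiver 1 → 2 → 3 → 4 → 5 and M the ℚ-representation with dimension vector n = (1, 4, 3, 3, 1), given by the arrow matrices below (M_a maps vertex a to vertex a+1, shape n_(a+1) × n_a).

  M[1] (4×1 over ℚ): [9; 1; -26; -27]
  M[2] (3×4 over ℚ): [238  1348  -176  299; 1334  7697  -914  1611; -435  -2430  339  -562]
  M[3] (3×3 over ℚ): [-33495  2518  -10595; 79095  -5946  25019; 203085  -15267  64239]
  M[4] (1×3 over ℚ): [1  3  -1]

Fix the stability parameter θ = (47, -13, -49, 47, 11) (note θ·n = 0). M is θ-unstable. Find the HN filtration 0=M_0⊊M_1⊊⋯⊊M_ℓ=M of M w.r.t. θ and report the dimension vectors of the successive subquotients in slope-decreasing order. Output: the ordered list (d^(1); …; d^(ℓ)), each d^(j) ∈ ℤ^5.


Barcode: M ≅ I[1,3], I[2,2], I[2,4], I[2,5], I[4,4]. HN layers by μ_θ (5 steps, strictly decreasing):
  μ^(1)=47; μ^(2)=29; μ^(3)=-5; μ^(4)=-13; μ^(5)=-31

((0, 0, 0, 2, 0); (0, 0, 0, 1, 1); (1, 1, 1, 0, 0); (0, 1, 0, 0, 0); (0, 2, 2, 0, 0))
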